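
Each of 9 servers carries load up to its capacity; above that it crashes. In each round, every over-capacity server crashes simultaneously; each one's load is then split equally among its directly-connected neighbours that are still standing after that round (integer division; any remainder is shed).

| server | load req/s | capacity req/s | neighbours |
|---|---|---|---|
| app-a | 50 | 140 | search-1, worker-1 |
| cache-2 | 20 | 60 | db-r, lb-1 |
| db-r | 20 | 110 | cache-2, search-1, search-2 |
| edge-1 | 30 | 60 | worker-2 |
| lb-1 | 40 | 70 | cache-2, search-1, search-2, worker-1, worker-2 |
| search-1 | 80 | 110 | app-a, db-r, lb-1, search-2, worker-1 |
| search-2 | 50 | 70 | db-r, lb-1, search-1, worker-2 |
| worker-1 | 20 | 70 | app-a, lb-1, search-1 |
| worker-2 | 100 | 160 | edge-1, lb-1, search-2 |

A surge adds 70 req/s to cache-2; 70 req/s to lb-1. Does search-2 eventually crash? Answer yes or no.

yes

Round 1 — cache-2 at 90 > 60; lb-1 at 110 > 70. cache-2, lb-1 crash.
  cache-2 sheds 90 req/s to db-r: 90 each.
    db-r: 20+90 = 110 ≤ 110
  lb-1 sheds 110 req/s to search-1, search-2, worker-1, worker-2: 27 each (2 lost).
    search-1: 80+27 = 107 ≤ 110
    search-2: 50+27 = 77 > 70
    worker-1: 20+27 = 47 ≤ 70
    worker-2: 100+27 = 127 ≤ 160
Round 2 — search-2 crashes.
  search-2 sheds 77 req/s to db-r, search-1, worker-2: 25 each (2 lost).
    db-r: 110+25 = 135 > 110
    search-1: 107+25 = 132 > 110
    worker-2: 127+25 = 152 ≤ 160
Round 3 — db-r, search-1 crash.
  db-r sheds 135 req/s: no online neighbours, lost.
  search-1 sheds 132 req/s to app-a, worker-1: 66 each.
    app-a: 50+66 = 116 ≤ 140
    worker-1: 47+66 = 113 > 70
Round 4 — worker-1 crashes.
  worker-1 sheds 113 req/s to app-a: 113 each.
    app-a: 116+113 = 229 > 140
Round 5 — app-a crashes.
  app-a sheds 229 req/s: no online neighbours, lost.
No further crashes.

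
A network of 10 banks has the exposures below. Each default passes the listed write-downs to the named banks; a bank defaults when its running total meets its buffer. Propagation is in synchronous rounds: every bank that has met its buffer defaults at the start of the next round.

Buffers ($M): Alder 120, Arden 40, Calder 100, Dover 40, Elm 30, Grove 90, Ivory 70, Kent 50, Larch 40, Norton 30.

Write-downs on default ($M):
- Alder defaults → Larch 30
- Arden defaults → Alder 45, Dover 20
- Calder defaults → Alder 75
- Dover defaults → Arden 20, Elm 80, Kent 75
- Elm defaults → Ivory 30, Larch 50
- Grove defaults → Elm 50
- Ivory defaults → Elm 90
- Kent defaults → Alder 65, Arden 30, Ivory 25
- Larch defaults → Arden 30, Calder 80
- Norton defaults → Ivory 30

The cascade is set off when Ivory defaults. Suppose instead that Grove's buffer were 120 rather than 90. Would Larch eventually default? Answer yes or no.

yes

With Grove's buffer at 120:
Round 1 — Ivory defaults (initial).
  Elm: +90 → 90 ≥ 30
Round 2 — Elm defaults.
  Larch: +50 → 50 ≥ 40
Round 3 — Larch defaults.
  Arden: +30 → 30 < 40
  Calder: +80 → 80 < 100
No further defaults.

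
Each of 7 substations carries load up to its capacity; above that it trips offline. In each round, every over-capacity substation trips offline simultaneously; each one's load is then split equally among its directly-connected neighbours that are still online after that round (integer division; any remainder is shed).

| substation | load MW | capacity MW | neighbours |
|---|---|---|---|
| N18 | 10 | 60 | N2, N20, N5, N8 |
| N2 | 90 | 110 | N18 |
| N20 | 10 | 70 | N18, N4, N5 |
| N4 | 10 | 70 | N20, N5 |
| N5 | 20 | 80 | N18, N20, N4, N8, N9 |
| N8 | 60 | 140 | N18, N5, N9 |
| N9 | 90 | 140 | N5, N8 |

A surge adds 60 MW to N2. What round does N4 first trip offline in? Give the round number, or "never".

never

Round 1 — N2 at 150 > 110. N2 trips offline.
  N2 sheds 150 MW to N18: 150 each.
    N18: 10+150 = 160 > 60
Round 2 — N18 trips offline.
  N18 sheds 160 MW to N20, N5, N8: 53 each (1 lost).
    N20: 10+53 = 63 ≤ 70
    N5: 20+53 = 73 ≤ 80
    N8: 60+53 = 113 ≤ 140
No further trips.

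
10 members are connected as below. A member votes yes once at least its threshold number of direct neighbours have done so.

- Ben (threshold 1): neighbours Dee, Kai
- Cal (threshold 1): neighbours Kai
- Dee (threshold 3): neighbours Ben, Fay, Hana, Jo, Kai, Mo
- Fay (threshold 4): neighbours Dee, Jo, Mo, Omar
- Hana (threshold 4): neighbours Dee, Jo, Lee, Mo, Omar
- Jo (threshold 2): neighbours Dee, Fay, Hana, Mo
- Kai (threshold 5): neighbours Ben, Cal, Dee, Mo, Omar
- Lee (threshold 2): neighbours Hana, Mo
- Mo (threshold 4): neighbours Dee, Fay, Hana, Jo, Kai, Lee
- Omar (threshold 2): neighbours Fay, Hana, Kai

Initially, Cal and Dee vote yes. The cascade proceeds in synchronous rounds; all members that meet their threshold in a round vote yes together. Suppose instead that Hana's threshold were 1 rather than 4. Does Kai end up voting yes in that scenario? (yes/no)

no

With Hana's threshold at 1:
Round 1 — Cal, Dee vote yes (initial).
Round 2 — checking thresholds:
  Ben: 1 of 2 neighbours ≥ 1, votes yes.
  Fay: 1 of 4 neighbours < 4, holds.
  Hana: 1 of 5 neighbours ≥ 1, votes yes.
  Jo: 1 of 4 neighbours < 2, holds.
  Kai: 2 of 5 neighbours < 5, holds.
  Mo: 1 of 6 neighbours < 4, holds.
Round 3 — checking thresholds:
  Fay: 1 of 4 neighbours < 4, holds.
  Jo: 2 of 4 neighbours ≥ 2, votes yes.
  Kai: 3 of 5 neighbours < 5, holds.
  Lee: 1 of 2 neighbours < 2, holds.
  Mo: 2 of 6 neighbours < 4, holds.
  Omar: 1 of 3 neighbours < 2, holds.
Round 4 — no new yes votes; cascade stops.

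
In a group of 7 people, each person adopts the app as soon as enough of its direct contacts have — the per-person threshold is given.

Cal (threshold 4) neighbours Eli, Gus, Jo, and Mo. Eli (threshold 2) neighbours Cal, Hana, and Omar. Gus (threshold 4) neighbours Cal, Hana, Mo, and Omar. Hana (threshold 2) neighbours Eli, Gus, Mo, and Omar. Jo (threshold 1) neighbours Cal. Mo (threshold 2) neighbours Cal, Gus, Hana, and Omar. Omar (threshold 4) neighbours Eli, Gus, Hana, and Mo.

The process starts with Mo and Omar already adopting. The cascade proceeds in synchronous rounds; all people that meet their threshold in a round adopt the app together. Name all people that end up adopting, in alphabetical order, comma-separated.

Round 1 — Mo, Omar adopt the app (initial).
Round 2 — checking thresholds:
  Cal: 1 of 4 neighbours < 4, not yet.
  Eli: 1 of 3 neighbours < 2, not yet.
  Gus: 2 of 4 neighbours < 4, not yet.
  Hana: 2 of 4 neighbours ≥ 2, adopts the app.
Round 3 — checking thresholds:
  Cal: 1 of 4 neighbours < 4, not yet.
  Eli: 2 of 3 neighbours ≥ 2, adopts the app.
  Gus: 3 of 4 neighbours < 4, not yet.
Round 4 — no new adoptions; cascade stops.

Eli, Hana, Mo, Omar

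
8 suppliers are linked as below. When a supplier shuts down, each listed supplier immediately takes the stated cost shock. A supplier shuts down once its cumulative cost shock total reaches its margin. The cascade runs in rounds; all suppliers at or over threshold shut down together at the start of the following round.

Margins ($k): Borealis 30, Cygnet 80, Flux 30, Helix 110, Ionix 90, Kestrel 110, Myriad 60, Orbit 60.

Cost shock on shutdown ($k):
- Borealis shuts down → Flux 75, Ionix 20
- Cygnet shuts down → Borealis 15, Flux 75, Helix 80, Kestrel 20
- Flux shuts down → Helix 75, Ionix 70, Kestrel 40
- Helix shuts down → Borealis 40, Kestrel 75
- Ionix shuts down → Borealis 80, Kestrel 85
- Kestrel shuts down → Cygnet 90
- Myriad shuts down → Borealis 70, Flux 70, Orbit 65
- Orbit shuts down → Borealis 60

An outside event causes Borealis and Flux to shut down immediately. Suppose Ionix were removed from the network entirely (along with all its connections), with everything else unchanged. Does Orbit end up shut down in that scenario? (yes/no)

With Ionix removed:
Round 1 — Borealis, Flux shut down (initial).
  Helix: +75 → 75 < 110
  Kestrel: +40 → 40 < 110
No further shutdowns.

no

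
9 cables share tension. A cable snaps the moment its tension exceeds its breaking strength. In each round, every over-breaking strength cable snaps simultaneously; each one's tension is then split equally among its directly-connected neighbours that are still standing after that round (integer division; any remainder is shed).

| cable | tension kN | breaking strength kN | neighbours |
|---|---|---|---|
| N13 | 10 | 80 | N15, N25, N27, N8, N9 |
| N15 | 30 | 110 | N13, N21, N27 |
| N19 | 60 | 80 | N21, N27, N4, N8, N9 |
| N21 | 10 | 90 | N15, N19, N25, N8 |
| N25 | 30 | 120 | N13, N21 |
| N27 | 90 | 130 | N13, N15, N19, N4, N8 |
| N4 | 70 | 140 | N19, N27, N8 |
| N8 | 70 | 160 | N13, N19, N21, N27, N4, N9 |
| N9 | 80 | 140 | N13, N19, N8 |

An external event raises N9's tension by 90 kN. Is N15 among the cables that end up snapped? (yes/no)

Round 1 — N9 at 170 > 140. N9 snaps.
  N9 sheds 170 kN to N13, N19, N8: 56 each (2 lost).
    N13: 10+56 = 66 ≤ 80
    N19: 60+56 = 116 > 80
    N8: 70+56 = 126 ≤ 160
Round 2 — N19 snaps.
  N19 sheds 116 kN to N21, N27, N4, N8: 29 each.
    N21: 10+29 = 39 ≤ 90
    N27: 90+29 = 119 ≤ 130
    N4: 70+29 = 99 ≤ 140
    N8: 126+29 = 155 ≤ 160
No further breaks.

no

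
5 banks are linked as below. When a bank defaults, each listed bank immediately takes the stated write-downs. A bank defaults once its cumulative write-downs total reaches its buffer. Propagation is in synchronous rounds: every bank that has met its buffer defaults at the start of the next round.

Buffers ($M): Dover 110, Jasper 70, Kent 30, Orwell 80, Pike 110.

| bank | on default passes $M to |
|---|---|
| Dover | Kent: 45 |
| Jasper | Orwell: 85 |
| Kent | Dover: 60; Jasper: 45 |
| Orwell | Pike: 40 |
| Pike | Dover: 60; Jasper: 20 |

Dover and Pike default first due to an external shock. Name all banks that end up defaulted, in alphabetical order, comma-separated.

Dover, Kent, Pike

Round 1 — Dover, Pike default (initial).
  Jasper: +20 → 20 < 70
  Kent: +45 → 45 ≥ 30
Round 2 — Kent defaults.
  Jasper: +45 → 65 < 70
No further defaults.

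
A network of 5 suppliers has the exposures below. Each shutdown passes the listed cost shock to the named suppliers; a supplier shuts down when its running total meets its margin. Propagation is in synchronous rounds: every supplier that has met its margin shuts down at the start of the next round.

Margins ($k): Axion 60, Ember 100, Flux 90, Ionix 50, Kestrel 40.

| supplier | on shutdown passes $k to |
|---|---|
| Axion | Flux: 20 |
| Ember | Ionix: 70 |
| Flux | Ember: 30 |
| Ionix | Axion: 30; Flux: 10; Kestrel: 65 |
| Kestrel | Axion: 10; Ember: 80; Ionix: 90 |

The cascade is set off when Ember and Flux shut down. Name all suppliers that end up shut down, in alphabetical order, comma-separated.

Round 1 — Ember, Flux shut down (initial).
  Ionix: +70 → 70 ≥ 50
Round 2 — Ionix shuts down.
  Axion: +30 → 30 < 60
  Kestrel: +65 → 65 ≥ 40
Round 3 — Kestrel shuts down.
  Axion: +10 → 40 < 60
No further shutdowns.

Ember, Flux, Ionix, Kestrel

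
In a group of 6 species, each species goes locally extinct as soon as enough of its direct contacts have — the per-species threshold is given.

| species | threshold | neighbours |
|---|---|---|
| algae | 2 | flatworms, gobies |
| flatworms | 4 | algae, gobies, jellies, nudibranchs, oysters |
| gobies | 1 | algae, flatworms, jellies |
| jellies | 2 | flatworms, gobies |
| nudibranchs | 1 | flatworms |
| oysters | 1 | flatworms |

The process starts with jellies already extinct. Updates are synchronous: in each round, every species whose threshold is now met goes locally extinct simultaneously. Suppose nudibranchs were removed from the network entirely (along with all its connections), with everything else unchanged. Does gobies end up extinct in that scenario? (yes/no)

With nudibranchs removed:
Round 1 — jellies goes locally extinct (initial).
Round 2 — checking thresholds:
  flatworms: 1 of 4 neighbours < 4, below threshold.
  gobies: 1 of 3 neighbours ≥ 1, goes locally extinct.
Round 3 — no new extinctions; cascade stops.

yes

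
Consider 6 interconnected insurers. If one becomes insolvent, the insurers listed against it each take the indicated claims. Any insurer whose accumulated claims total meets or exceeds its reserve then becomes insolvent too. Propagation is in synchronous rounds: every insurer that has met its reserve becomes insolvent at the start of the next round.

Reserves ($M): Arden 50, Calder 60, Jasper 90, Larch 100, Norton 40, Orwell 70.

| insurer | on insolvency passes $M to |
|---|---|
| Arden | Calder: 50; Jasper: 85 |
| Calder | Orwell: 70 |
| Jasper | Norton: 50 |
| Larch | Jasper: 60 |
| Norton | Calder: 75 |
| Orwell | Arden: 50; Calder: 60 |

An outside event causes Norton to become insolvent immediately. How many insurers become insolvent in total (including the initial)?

4

Round 1 — Norton becomes insolvent (initial).
  Calder: +75 → 75 ≥ 60
Round 2 — Calder becomes insolvent.
  Orwell: +70 → 70 ≥ 70
Round 3 — Orwell becomes insolvent.
  Arden: +50 → 50 ≥ 50
Round 4 — Arden becomes insolvent.
  Jasper: +85 → 85 < 90
No further insolvencies.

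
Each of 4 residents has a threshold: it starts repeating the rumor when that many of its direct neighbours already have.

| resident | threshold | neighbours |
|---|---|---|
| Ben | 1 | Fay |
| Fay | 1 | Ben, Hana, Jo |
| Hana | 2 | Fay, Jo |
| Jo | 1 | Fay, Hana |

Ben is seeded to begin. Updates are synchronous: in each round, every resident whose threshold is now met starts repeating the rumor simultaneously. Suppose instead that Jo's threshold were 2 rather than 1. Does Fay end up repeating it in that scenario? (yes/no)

yes

With Jo's threshold at 2:
Round 1 — Ben starts repeating the rumor (initial).
Round 2 — checking thresholds:
  Fay: 1 of 3 neighbours ≥ 1, starts repeating the rumor.
Round 3 — no new spreads; cascade stops.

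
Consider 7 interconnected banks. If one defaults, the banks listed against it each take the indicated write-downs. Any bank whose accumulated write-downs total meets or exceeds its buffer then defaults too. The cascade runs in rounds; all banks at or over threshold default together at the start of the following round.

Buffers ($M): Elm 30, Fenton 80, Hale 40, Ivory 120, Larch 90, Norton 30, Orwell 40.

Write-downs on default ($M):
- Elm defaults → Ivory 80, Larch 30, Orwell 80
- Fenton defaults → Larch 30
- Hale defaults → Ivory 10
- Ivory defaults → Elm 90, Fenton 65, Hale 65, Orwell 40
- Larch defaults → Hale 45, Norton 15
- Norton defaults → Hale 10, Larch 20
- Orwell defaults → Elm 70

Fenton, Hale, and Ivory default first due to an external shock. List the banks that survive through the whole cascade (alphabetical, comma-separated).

Larch, Norton

Round 1 — Fenton, Hale, Ivory default (initial).
  Elm: +90 → 90 ≥ 30
  Larch: +30 → 30 < 90
  Orwell: +40 → 40 ≥ 40
Round 2 — Elm, Orwell default.
  Larch: +30 → 60 < 90
No further defaults.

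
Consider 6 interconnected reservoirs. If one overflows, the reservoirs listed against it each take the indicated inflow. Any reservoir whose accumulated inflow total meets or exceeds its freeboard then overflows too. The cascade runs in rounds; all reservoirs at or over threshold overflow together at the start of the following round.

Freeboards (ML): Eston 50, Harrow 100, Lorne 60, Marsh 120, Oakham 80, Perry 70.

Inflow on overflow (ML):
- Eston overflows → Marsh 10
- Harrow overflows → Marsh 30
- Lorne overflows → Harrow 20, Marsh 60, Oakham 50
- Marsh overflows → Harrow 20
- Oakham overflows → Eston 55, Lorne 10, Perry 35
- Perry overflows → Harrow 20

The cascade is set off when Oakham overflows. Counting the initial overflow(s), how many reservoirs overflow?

2

Round 1 — Oakham overflows (initial).
  Eston: +55 → 55 ≥ 50
  Lorne: +10 → 10 < 60
  Perry: +35 → 35 < 70
Round 2 — Eston overflows.
  Marsh: +10 → 10 < 120
No further overflows.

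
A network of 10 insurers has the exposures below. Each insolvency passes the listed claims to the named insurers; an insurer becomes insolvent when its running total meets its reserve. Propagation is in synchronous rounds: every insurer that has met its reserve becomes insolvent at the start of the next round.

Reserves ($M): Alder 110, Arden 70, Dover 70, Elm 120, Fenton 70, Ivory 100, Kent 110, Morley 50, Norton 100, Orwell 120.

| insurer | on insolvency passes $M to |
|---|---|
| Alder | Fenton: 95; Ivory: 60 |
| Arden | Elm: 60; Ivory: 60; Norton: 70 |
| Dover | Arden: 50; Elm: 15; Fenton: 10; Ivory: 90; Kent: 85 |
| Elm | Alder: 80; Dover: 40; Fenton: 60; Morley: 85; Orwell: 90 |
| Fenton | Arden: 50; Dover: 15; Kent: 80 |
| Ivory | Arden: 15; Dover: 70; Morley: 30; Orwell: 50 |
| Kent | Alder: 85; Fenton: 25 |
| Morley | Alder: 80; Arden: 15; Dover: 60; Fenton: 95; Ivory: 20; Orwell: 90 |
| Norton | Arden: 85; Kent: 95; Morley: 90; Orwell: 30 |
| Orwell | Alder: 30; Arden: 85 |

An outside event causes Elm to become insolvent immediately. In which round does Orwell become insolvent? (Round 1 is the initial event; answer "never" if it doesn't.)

Round 1 — Elm becomes insolvent (initial).
  Alder: +80 → 80 < 110
  Dover: +40 → 40 < 70
  Fenton: +60 → 60 < 70
  Morley: +85 → 85 ≥ 50
  Orwell: +90 → 90 < 120
Round 2 — Morley becomes insolvent.
  Alder: +80 → 160 ≥ 110
  Arden: +15 → 15 < 70
  Dover: +60 → 100 ≥ 70
  Fenton: +95 → 155 ≥ 70
  Ivory: +20 → 20 < 100
  Orwell: +90 → 180 ≥ 120
Round 3 — Alder, Dover, Fenton, Orwell become insolvent.
  Arden: +50+50+85 → 200 ≥ 70
  Ivory: +60+90 → 170 ≥ 100
  Kent: +85+80 → 165 ≥ 110
Round 4 — Arden, Ivory, Kent become insolvent.
  Norton: +70 → 70 < 100
No further insolvencies.

3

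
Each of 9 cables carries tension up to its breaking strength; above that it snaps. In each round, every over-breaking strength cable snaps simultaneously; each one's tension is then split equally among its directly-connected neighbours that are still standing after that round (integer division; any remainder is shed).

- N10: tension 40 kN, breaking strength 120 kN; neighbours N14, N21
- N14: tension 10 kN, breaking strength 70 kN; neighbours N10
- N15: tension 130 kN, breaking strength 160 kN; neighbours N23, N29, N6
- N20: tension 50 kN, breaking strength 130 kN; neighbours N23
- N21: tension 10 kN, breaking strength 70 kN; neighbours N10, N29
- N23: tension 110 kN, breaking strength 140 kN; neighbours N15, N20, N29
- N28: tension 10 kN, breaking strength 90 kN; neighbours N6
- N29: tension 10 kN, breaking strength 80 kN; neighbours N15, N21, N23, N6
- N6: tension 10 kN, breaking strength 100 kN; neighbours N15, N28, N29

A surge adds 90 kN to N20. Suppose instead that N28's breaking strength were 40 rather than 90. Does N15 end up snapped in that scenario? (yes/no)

With N28's breaking strength at 40:
Round 1 — N20 at 140 > 130. N20 snaps.
  N20 sheds 140 kN to N23: 140 each.
    N23: 110+140 = 250 > 140
Round 2 — N23 snaps.
  N23 sheds 250 kN to N15, N29: 125 each.
    N15: 130+125 = 255 > 160
    N29: 10+125 = 135 > 80
Round 3 — N15, N29 snap.
  N15 sheds 255 kN to N6: 255 each.
    N6: 10+255 = 265 > 100
  N29 sheds 135 kN to N21, N6: 67 each (1 lost).
    N21: 10+67 = 77 > 70
    N6: 265+67 = 332 > 100
Round 4 — N21, N6 snap.
  N21 sheds 77 kN to N10: 77 each.
    N10: 40+77 = 117 ≤ 120
  N6 sheds 332 kN to N28: 332 each.
    N28: 10+332 = 342 > 40
Round 5 — N28 snaps.
  N28 sheds 342 kN: no online neighbours, lost.
No further breaks.

yes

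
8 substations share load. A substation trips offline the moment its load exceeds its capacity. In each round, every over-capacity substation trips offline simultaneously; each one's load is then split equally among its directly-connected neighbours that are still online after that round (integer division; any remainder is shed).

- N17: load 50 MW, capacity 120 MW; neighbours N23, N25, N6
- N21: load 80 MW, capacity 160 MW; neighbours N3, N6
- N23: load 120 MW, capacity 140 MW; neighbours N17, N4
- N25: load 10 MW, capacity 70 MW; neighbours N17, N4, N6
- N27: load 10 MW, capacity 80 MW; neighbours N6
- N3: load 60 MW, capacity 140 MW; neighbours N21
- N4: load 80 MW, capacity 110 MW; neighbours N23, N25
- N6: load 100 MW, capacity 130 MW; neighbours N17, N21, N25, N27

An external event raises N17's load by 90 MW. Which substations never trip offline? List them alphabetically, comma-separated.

N21, N27, N3

Round 1 — N17 at 140 > 120. N17 trips offline.
  N17 sheds 140 MW to N23, N25, N6: 46 each (2 lost).
    N23: 120+46 = 166 > 140
    N25: 10+46 = 56 ≤ 70
    N6: 100+46 = 146 > 130
Round 2 — N23, N6 trip offline.
  N23 sheds 166 MW to N4: 166 each.
    N4: 80+166 = 246 > 110
  N6 sheds 146 MW to N21, N25, N27: 48 each (2 lost).
    N21: 80+48 = 128 ≤ 160
    N25: 56+48 = 104 > 70
    N27: 10+48 = 58 ≤ 80
Round 3 — N25, N4 trip offline.
  N25 sheds 104 MW: no online neighbours, lost.
  N4 sheds 246 MW: no online neighbours, lost.
No further trips.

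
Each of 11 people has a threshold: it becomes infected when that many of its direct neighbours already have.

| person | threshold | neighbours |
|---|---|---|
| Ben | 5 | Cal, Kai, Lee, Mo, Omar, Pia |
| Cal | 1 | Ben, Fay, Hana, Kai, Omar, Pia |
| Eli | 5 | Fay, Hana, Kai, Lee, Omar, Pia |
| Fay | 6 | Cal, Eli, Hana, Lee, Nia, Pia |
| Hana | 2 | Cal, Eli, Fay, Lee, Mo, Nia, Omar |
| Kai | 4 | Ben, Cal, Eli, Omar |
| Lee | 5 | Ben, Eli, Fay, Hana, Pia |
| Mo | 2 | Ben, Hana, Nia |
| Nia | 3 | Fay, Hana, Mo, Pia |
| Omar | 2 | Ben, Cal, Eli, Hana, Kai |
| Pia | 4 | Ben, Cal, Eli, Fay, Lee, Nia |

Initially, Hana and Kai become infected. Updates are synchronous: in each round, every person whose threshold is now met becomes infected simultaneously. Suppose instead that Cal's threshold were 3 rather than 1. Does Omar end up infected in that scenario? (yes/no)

yes

With Cal's threshold at 3:
Round 1 — Hana, Kai become infected (initial).
Round 2 — checking thresholds:
  Ben: 1 of 6 neighbours < 5, not yet.
  Cal: 2 of 6 neighbours < 3, not yet.
  Eli: 2 of 6 neighbours < 5, not yet.
  Fay: 1 of 6 neighbours < 6, not yet.
  Lee: 1 of 5 neighbours < 5, not yet.
  Mo: 1 of 3 neighbours < 2, not yet.
  Nia: 1 of 4 neighbours < 3, not yet.
  Omar: 2 of 5 neighbours ≥ 2, becomes infected.
Round 3 — checking thresholds:
  Ben: 2 of 6 neighbours < 5, not yet.
  Cal: 3 of 6 neighbours ≥ 3, becomes infected.
  Eli: 3 of 6 neighbours < 5, not yet.
  Fay: 1 of 6 neighbours < 6, not yet.
  Lee: 1 of 5 neighbours < 5, not yet.
  Mo: 1 of 3 neighbours < 2, not yet.
  Nia: 1 of 4 neighbours < 3, not yet.
Round 4 — no new infections; cascade stops.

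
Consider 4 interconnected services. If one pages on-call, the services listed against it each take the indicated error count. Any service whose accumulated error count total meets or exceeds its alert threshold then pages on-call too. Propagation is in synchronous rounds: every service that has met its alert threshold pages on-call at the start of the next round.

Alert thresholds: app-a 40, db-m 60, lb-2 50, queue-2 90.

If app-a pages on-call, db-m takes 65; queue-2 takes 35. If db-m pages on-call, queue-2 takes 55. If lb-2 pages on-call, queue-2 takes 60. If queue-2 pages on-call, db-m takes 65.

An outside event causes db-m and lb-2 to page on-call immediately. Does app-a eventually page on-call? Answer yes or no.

Round 1 — db-m, lb-2 page on-call (initial).
  queue-2: +55+60 → 115 ≥ 90
Round 2 — queue-2 pages on-call.
No further pages.

no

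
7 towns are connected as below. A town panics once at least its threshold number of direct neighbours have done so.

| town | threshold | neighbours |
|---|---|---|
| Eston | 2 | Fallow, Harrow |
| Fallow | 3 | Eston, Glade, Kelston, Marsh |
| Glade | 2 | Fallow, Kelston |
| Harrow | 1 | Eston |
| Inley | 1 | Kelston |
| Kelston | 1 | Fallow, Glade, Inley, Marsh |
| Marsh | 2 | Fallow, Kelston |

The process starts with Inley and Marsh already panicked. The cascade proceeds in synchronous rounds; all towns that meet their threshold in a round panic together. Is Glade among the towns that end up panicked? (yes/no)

no

Round 1 — Inley, Marsh panic (initial).
Round 2 — checking thresholds:
  Fallow: 1 of 4 neighbours < 3, holds.
  Kelston: 2 of 4 neighbours ≥ 1, panics.
Round 3 — no new panics; cascade stops.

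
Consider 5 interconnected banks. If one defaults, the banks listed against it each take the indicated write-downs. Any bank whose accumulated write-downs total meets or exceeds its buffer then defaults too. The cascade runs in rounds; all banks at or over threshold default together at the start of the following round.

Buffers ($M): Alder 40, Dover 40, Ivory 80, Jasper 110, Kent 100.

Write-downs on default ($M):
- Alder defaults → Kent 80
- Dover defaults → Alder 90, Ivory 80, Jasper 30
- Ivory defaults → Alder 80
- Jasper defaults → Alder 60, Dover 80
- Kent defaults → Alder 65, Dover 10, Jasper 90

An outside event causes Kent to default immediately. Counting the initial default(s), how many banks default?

2

Round 1 — Kent defaults (initial).
  Alder: +65 → 65 ≥ 40
  Dover: +10 → 10 < 40
  Jasper: +90 → 90 < 110
Round 2 — Alder defaults.
No further defaults.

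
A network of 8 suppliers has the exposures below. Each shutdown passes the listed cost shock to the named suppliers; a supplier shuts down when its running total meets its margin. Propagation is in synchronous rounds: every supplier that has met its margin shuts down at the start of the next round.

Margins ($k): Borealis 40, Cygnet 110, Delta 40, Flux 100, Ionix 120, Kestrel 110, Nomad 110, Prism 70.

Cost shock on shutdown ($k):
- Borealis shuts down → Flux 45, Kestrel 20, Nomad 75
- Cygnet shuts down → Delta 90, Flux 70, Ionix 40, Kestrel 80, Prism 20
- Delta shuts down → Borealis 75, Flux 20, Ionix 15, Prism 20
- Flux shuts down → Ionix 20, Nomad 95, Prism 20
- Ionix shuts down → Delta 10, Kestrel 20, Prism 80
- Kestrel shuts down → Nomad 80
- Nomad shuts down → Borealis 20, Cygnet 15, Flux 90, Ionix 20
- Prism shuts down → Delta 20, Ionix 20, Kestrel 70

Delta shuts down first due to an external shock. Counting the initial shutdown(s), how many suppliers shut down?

Round 1 — Delta shuts down (initial).
  Borealis: +75 → 75 ≥ 40
  Flux: +20 → 20 < 100
  Ionix: +15 → 15 < 120
  Prism: +20 → 20 < 70
Round 2 — Borealis shuts down.
  Flux: +45 → 65 < 100
  Kestrel: +20 → 20 < 110
  Nomad: +75 → 75 < 110
No further shutdowns.

2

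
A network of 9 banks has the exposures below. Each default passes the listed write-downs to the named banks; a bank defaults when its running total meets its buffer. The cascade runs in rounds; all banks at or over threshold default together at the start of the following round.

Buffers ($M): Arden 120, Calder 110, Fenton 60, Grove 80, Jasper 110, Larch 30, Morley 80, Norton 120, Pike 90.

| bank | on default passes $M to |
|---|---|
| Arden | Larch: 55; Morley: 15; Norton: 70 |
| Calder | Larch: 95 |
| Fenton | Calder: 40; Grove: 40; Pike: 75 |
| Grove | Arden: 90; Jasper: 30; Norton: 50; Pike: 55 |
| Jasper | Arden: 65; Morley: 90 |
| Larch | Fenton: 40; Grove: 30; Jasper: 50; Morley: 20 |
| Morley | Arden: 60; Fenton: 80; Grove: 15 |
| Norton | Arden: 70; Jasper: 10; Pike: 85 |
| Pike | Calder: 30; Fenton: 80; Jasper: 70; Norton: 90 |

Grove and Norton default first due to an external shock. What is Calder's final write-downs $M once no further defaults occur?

Round 1 — Grove, Norton default (initial).
  Arden: +90+70 → 160 ≥ 120
  Jasper: +30+10 → 40 < 110
  Pike: +55+85 → 140 ≥ 90
Round 2 — Arden, Pike default.
  Calder: +30 → 30 < 110
  Fenton: +80 → 80 ≥ 60
  Jasper: +70 → 110 ≥ 110
  Larch: +55 → 55 ≥ 30
  Morley: +15 → 15 < 80
Round 3 — Fenton, Jasper, Larch default.
  Calder: +40 → 70 < 110
  Morley: +90+20 → 125 ≥ 80
Round 4 — Morley defaults.
No further defaults.

70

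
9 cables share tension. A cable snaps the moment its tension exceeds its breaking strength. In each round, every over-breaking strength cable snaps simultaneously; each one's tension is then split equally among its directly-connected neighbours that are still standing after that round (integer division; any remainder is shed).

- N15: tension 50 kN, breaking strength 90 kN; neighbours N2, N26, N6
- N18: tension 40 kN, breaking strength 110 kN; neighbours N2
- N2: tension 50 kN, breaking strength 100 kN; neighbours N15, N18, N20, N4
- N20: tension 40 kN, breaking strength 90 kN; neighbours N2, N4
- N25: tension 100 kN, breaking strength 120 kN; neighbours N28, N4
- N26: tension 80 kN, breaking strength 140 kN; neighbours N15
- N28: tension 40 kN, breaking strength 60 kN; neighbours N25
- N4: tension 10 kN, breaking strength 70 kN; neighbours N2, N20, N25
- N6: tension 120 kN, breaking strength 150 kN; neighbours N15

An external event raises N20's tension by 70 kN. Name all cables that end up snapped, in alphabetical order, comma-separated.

Round 1 — N20 at 110 > 90. N20 snaps.
  N20 sheds 110 kN to N2, N4: 55 each.
    N2: 50+55 = 105 > 100
    N4: 10+55 = 65 ≤ 70
Round 2 — N2 snaps.
  N2 sheds 105 kN to N15, N18, N4: 35 each.
    N15: 50+35 = 85 ≤ 90
    N18: 40+35 = 75 ≤ 110
    N4: 65+35 = 100 > 70
Round 3 — N4 snaps.
  N4 sheds 100 kN to N25: 100 each.
    N25: 100+100 = 200 > 120
Round 4 — N25 snaps.
  N25 sheds 200 kN to N28: 200 each.
    N28: 40+200 = 240 > 60
Round 5 — N28 snaps.
  N28 sheds 240 kN: no online neighbours, lost.
No further breaks.

N2, N20, N25, N28, N4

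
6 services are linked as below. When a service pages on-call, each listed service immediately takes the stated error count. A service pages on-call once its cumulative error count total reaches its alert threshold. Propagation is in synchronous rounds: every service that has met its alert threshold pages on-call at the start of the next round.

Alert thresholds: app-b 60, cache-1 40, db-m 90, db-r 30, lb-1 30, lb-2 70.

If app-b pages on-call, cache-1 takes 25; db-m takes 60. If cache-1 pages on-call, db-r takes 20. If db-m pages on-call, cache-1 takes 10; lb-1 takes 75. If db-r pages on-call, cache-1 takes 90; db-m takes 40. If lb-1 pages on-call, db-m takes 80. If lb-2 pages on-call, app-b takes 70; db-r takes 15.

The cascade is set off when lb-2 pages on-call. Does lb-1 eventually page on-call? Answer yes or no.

no

Round 1 — lb-2 pages on-call (initial).
  app-b: +70 → 70 ≥ 60
  db-r: +15 → 15 < 30
Round 2 — app-b pages on-call.
  cache-1: +25 → 25 < 40
  db-m: +60 → 60 < 90
No further pages.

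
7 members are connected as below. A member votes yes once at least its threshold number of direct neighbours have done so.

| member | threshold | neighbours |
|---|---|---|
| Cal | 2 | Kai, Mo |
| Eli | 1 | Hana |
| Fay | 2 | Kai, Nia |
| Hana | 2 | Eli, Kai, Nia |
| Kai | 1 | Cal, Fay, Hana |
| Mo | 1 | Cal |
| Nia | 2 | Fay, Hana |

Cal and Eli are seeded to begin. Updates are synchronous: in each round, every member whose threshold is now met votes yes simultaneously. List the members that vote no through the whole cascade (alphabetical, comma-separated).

Fay, Nia

Round 1 — Cal, Eli vote yes (initial).
Round 2 — checking thresholds:
  Hana: 1 of 3 neighbours < 2, not yet.
  Kai: 1 of 3 neighbours ≥ 1, votes yes.
  Mo: 1 of 1 neighbours ≥ 1, votes yes.
Round 3 — checking thresholds:
  Fay: 1 of 2 neighbours < 2, not yet.
  Hana: 2 of 3 neighbours ≥ 2, votes yes.
Round 4 — no new yes votes; cascade stops.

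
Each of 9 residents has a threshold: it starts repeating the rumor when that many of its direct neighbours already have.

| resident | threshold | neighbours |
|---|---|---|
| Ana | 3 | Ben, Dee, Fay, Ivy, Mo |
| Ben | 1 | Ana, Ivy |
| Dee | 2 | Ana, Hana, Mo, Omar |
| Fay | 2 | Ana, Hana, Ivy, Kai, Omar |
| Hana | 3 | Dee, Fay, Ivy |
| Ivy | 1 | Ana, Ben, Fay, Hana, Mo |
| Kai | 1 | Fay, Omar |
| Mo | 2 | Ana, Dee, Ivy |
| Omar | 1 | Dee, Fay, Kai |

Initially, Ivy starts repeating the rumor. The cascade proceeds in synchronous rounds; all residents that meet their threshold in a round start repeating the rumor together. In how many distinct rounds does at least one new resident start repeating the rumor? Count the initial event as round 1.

Round 1 — Ivy starts repeating the rumor (initial).
Round 2 — checking thresholds:
  Ana: 1 of 5 neighbours < 3, below threshold.
  Ben: 1 of 2 neighbours ≥ 1, starts repeating the rumor.
  Fay: 1 of 5 neighbours < 2, below threshold.
  Hana: 1 of 3 neighbours < 3, below threshold.
  Mo: 1 of 3 neighbours < 2, below threshold.
Round 3 — no new spreads; cascade stops.

2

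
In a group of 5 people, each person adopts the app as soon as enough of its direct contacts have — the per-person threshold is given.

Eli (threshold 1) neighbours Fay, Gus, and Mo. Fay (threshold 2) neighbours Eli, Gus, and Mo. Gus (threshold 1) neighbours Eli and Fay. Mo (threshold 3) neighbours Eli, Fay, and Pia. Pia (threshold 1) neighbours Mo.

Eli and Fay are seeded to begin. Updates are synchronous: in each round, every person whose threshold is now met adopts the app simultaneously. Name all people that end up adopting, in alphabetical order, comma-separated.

Eli, Fay, Gus

Round 1 — Eli, Fay adopt the app (initial).
Round 2 — checking thresholds:
  Gus: 2 of 2 neighbours ≥ 1, adopts the app.
  Mo: 2 of 3 neighbours < 3, holds.
Round 3 — no new adoptions; cascade stops.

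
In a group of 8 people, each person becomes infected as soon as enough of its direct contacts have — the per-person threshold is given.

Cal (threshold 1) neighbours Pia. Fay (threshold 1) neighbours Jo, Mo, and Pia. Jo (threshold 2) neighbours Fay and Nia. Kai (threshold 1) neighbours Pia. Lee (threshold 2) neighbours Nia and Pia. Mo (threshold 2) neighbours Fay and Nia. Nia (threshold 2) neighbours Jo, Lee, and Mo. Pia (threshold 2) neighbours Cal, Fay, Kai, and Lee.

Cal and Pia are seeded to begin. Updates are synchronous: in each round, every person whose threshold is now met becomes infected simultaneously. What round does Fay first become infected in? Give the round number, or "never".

2

Round 1 — Cal, Pia become infected (initial).
Round 2 — checking thresholds:
  Fay: 1 of 3 neighbours ≥ 1, becomes infected.
  Kai: 1 of 1 neighbours ≥ 1, becomes infected.
  Lee: 1 of 2 neighbours < 2, not yet.
Round 3 — no new infections; cascade stops.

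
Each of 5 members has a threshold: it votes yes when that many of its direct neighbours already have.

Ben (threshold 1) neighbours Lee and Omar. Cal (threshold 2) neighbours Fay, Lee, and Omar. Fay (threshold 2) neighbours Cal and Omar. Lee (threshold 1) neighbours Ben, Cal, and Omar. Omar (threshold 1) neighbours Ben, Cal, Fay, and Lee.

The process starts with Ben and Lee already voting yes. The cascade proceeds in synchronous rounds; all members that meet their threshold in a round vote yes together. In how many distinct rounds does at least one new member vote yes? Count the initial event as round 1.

Round 1 — Ben, Lee vote yes (initial).
Round 2 — checking thresholds:
  Cal: 1 of 3 neighbours < 2, holds.
  Omar: 2 of 4 neighbours ≥ 1, votes yes.
Round 3 — checking thresholds:
  Cal: 2 of 3 neighbours ≥ 2, votes yes.
  Fay: 1 of 2 neighbours < 2, holds.
Round 4 — checking thresholds:
  Fay: 2 of 2 neighbours ≥ 2, votes yes.
Round 5 — no new yes votes; cascade stops.

4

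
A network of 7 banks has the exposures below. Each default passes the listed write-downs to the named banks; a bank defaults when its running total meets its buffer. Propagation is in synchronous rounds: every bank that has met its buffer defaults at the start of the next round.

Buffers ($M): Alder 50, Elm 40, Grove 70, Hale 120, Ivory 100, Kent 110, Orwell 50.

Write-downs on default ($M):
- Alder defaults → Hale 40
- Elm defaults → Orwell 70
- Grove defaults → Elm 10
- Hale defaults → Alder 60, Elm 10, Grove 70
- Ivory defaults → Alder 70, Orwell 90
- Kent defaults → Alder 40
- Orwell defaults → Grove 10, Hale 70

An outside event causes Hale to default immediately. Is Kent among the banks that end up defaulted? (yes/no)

Round 1 — Hale defaults (initial).
  Alder: +60 → 60 ≥ 50
  Elm: +10 → 10 < 40
  Grove: +70 → 70 ≥ 70
Round 2 — Alder, Grove default.
  Elm: +10 → 20 < 40
No further defaults.

no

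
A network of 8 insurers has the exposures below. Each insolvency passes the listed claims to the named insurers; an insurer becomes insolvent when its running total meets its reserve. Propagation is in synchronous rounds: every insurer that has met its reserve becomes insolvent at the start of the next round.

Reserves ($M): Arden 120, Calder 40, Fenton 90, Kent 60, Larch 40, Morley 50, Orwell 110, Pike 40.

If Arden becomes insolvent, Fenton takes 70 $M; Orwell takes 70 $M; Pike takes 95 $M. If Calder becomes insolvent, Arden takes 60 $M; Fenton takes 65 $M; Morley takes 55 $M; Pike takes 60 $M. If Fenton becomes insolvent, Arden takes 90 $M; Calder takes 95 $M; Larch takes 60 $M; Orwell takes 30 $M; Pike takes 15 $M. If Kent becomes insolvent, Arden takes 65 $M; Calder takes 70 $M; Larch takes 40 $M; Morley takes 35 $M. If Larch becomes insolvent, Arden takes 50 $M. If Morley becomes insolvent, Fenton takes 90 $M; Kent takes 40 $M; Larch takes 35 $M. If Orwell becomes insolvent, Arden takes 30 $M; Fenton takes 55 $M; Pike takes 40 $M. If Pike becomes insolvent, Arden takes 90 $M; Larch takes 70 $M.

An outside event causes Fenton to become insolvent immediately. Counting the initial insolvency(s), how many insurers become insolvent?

6

Round 1 — Fenton becomes insolvent (initial).
  Arden: +90 → 90 < 120
  Calder: +95 → 95 ≥ 40
  Larch: +60 → 60 ≥ 40
  Orwell: +30 → 30 < 110
  Pike: +15 → 15 < 40
Round 2 — Calder, Larch become insolvent.
  Arden: +60+50 → 200 ≥ 120
  Morley: +55 → 55 ≥ 50
  Pike: +60 → 75 ≥ 40
Round 3 — Arden, Morley, Pike become insolvent.
  Kent: +40 → 40 < 60
  Orwell: +70 → 100 < 110
No further insolvencies.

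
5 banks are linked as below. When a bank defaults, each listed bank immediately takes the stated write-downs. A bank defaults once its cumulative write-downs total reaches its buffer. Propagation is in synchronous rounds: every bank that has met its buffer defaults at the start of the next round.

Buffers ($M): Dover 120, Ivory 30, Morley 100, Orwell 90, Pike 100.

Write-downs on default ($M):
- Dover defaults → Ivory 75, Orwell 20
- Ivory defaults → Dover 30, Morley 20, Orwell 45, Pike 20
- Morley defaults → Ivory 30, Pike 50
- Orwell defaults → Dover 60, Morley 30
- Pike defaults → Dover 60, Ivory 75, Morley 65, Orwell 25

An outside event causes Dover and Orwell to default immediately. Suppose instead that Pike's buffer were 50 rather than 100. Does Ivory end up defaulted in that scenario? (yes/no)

yes

With Pike's buffer at 50:
Round 1 — Dover, Orwell default (initial).
  Ivory: +75 → 75 ≥ 30
  Morley: +30 → 30 < 100
Round 2 — Ivory defaults.
  Morley: +20 → 50 < 100
  Pike: +20 → 20 < 50
No further defaults.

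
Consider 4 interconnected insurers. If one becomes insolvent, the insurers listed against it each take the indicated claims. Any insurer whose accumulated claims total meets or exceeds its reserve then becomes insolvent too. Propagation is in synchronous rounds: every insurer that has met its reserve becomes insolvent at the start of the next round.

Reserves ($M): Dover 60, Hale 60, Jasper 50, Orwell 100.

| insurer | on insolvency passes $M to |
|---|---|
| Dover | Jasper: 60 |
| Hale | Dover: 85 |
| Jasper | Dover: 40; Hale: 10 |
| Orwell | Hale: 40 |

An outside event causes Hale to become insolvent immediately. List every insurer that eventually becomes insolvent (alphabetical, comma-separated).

Dover, Hale, Jasper

Round 1 — Hale becomes insolvent (initial).
  Dover: +85 → 85 ≥ 60
Round 2 — Dover becomes insolvent.
  Jasper: +60 → 60 ≥ 50
Round 3 — Jasper becomes insolvent.
No further insolvencies.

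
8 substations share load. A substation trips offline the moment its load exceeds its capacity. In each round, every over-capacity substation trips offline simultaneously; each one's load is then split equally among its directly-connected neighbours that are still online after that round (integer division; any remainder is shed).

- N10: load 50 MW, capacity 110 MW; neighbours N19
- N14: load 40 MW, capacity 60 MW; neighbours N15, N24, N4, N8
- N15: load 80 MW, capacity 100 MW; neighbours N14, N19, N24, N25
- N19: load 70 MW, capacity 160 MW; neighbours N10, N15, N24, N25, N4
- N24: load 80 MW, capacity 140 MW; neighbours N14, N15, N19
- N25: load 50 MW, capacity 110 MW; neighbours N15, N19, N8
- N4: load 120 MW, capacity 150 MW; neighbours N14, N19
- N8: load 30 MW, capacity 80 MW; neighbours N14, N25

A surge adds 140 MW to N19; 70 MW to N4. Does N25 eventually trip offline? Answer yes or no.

Round 1 — N19 at 210 > 160; N4 at 190 > 150. N19, N4 trip offline.
  N19 sheds 210 MW to N10, N15, N24, N25: 52 each (2 lost).
    N10: 50+52 = 102 ≤ 110
    N15: 80+52 = 132 > 100
    N24: 80+52 = 132 ≤ 140
    N25: 50+52 = 102 ≤ 110
  N4 sheds 190 MW to N14: 190 each.
    N14: 40+190 = 230 > 60
Round 2 — N14, N15 trip offline.
  N14 sheds 230 MW to N24, N8: 115 each.
    N24: 132+115 = 247 > 140
    N8: 30+115 = 145 > 80
  N15 sheds 132 MW to N24, N25: 66 each.
    N24: 247+66 = 313 > 140
    N25: 102+66 = 168 > 110
Round 3 — N24, N25, N8 trip offline.
  N24 sheds 313 MW: no online neighbours, lost.
  N25 sheds 168 MW: no online neighbours, lost.
  N8 sheds 145 MW: no online neighbours, lost.
No further trips.

yes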